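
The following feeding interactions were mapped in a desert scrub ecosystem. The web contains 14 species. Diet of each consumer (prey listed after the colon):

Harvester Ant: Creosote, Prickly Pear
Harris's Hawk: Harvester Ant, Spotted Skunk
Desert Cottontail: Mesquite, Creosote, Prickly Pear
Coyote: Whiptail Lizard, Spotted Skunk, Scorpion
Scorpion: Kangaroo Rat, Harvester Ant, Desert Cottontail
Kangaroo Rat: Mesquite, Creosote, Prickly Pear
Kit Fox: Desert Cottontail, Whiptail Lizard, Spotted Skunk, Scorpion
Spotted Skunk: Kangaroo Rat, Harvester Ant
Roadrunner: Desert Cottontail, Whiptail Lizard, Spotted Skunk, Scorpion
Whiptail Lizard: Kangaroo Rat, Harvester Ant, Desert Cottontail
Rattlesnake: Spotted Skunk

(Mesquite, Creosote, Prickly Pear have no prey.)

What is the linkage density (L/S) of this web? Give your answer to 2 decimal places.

There are L = 30 links among S = 14 species.
L/S = 30/14 = 2.1429 ≈ 2.14.

L/S = 2.14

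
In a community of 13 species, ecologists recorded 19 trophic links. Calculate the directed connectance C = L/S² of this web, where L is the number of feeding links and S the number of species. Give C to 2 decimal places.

The web has S = 13 species and L = 19 feeding links.
C = L / S² = 19 / 169 = 0.1124 ≈ 0.11.

C = 0.11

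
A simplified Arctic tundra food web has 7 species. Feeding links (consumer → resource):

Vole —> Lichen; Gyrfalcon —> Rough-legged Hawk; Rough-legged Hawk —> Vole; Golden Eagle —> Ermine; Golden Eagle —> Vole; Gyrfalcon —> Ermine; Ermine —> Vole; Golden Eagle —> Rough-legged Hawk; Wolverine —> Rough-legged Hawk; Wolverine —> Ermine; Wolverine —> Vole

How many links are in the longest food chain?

One longest chain: Lichen → Vole → Rough-legged Hawk → Gyrfalcon.
It has 4 species and 3 links.

3 links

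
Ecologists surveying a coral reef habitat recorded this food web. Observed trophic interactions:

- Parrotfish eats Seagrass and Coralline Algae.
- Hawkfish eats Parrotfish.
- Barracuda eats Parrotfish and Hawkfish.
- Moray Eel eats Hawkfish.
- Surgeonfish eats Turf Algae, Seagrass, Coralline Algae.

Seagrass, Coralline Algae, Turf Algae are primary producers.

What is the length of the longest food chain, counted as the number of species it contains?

4 species

One longest chain: Seagrass → Parrotfish → Hawkfish → Barracuda.
It has 4 species and 3 links.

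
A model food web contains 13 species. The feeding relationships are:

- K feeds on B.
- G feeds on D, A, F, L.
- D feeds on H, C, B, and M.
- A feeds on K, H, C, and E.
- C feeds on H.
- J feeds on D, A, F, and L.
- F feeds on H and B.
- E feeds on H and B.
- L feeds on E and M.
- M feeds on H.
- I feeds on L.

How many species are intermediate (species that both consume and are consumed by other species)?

Intermediate species (has both prey and predators): E, M, F, K, C, D, A, L.
Count: 8.

8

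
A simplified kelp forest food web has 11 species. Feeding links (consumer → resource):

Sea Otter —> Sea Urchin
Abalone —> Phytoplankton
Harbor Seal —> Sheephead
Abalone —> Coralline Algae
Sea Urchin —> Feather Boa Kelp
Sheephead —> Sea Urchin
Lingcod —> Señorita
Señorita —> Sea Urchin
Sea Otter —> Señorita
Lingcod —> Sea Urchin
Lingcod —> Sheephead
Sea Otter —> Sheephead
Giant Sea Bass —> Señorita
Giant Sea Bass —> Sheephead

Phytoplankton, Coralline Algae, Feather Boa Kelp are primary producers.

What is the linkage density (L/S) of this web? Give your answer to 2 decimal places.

There are L = 14 links among S = 11 species.
L/S = 14/11 = 1.2727 ≈ 1.27.

L/S = 1.27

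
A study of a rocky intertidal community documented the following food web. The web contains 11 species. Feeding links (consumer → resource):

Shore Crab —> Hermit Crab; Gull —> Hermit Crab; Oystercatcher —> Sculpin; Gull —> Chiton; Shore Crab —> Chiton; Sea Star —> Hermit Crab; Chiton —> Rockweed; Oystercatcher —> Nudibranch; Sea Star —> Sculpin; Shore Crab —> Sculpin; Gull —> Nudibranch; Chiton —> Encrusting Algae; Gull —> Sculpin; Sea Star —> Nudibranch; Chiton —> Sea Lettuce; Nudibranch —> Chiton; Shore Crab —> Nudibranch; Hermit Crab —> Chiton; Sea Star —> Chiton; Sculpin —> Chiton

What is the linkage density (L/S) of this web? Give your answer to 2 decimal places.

L/S = 1.82

There are L = 20 links among S = 11 species.
L/S = 20/11 = 1.8182 ≈ 1.82.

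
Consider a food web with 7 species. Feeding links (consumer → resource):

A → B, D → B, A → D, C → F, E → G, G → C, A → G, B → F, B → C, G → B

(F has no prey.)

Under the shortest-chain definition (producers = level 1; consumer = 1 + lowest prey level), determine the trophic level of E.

Trophic level 4

F is a producer → level 1.
C eats F → level 2.
G eats C → level 3.
E eats G → level 4.
No prey of E is below level 3, so 4 is the minimum.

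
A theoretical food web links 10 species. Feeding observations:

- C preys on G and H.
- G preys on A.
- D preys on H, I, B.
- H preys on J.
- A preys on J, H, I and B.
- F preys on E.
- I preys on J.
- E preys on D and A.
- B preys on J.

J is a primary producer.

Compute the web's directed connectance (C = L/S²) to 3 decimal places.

The web has S = 10 species and L = 16 feeding links.
C = L / S² = 16 / 100 = 0.1600 ≈ 0.160.

C = 0.160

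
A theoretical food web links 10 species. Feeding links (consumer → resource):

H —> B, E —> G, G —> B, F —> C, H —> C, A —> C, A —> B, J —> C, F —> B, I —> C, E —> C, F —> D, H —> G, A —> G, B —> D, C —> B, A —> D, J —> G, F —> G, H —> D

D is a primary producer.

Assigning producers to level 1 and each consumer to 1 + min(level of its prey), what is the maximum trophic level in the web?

Producers (level 1): D.
Following each consumer down to its lowest-level prey: D → B → C → I (levels 1 through 4).
All prey of I (C 3) are at level 3 or above, so I is at level 1 + 3 = 4.
Every consumer has at least one prey at level 3 or below, so none exceeds level 4.

4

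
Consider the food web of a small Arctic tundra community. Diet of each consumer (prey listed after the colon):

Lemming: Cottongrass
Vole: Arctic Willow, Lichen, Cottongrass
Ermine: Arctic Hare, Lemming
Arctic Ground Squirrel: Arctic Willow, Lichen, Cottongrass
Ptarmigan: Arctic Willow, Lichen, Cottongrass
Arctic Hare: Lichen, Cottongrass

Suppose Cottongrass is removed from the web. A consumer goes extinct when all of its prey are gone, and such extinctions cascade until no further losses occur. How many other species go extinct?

1

Remove Cottongrass.
Round 1: Lemming (all prey gone) → extinct.
No further losses. Total secondary extinctions: 1.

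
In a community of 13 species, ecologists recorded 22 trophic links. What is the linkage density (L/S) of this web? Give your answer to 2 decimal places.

L/S = 1.69

There are L = 22 links among S = 13 species.
L/S = 22/13 = 1.6923 ≈ 1.69.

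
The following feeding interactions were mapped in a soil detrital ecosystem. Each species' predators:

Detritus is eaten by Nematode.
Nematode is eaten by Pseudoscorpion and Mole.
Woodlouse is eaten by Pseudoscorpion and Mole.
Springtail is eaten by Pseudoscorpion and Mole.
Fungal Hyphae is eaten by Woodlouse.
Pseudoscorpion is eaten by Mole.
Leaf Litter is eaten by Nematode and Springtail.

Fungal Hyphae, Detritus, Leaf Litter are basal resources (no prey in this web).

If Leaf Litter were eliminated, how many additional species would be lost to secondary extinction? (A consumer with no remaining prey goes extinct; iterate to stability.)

1

Remove Leaf Litter.
Round 1: Springtail (all prey gone) → extinct.
No further losses. Total secondary extinctions: 1.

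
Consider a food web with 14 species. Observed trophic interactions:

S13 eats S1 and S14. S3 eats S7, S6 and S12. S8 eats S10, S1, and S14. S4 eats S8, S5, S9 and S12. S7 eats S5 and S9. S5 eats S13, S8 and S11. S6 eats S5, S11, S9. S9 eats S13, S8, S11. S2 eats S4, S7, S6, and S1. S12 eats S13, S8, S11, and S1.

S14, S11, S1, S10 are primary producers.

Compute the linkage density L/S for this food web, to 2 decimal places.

L/S = 2.21

There are L = 31 links among S = 14 species.
L/S = 31/14 = 2.2143 ≈ 2.21.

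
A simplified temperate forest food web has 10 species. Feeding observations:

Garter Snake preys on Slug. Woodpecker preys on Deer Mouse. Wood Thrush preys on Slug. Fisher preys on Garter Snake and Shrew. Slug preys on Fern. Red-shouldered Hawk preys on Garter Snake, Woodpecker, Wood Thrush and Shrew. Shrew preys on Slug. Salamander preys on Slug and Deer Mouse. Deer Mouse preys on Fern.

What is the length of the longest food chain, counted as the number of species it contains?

4 species

One longest chain: Fern → Slug → Garter Snake → Fisher.
It has 4 species and 3 links.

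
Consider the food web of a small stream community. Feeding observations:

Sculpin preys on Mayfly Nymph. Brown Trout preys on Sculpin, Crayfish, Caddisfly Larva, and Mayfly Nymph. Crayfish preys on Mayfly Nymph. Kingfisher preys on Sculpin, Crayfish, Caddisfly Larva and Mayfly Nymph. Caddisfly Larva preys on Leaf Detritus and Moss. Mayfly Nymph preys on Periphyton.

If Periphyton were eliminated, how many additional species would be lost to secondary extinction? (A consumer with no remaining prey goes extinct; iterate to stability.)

3

Remove Periphyton.
Round 1: Mayfly Nymph (all prey gone) → extinct.
Round 2: Crayfish (all prey gone), Sculpin (all prey gone) → extinct.
No further losses. Total secondary extinctions: 3.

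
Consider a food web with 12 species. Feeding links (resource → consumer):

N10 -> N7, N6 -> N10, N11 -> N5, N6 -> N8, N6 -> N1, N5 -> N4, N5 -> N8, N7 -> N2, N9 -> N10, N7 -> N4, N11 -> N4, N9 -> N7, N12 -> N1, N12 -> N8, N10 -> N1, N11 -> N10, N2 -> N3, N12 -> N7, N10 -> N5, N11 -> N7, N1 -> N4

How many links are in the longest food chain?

One longest chain: N9 → N10 → N7 → N2 → N3.
It has 5 species and 4 links.

4 links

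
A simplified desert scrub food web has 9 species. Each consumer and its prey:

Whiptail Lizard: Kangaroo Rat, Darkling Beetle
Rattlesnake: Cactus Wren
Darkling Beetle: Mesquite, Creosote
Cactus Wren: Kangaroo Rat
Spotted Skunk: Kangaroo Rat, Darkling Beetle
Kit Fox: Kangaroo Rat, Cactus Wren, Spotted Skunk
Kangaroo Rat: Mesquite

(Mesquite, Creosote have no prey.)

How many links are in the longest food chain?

One longest chain: Mesquite → Kangaroo Rat → Cactus Wren → Rattlesnake.
It has 4 species and 3 links.

3 links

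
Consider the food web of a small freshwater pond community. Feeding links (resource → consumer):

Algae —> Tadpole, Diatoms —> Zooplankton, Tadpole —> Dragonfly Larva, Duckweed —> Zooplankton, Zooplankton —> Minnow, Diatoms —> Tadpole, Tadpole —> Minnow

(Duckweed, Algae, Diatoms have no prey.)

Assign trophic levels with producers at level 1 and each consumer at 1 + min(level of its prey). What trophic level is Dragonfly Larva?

Trophic level 3

Algae is a producer → level 1.
Tadpole eats Algae → level 2.
Dragonfly Larva eats Tadpole → level 3.
No prey of Dragonfly Larva is below level 2, so 3 is the minimum.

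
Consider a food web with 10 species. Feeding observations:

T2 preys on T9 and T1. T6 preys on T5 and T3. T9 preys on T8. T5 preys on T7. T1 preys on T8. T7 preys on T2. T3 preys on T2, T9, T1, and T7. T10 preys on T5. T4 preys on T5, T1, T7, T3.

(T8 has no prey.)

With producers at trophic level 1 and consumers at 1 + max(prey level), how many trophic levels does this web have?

6

Producers (level 1): T8.
T8 → T9 → T2 → T7 → T5 → T6 gives T6 level 6.
No species has a prey at level 6, so no species reaches level 7.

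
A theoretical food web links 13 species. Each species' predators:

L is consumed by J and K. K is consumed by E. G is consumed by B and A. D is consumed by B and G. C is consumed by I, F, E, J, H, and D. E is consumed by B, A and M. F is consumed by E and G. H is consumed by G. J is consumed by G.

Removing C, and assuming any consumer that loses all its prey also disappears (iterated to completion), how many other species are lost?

4

Remove C.
Round 1: H (all prey gone), D (all prey gone), I (all prey gone), F (all prey gone) → extinct.
No further losses. Total secondary extinctions: 4.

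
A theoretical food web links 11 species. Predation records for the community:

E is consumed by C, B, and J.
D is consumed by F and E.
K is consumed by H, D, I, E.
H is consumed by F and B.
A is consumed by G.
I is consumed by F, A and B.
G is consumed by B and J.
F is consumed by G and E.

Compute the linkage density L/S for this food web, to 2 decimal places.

L/S = 1.73

There are L = 19 links among S = 11 species.
L/S = 19/11 = 1.7273 ≈ 1.73.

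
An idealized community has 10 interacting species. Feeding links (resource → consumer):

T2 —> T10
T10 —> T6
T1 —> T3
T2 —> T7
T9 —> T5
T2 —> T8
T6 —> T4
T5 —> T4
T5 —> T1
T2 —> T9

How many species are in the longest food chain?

5 species

One longest chain: T2 → T9 → T5 → T1 → T3.
It has 5 species and 4 links.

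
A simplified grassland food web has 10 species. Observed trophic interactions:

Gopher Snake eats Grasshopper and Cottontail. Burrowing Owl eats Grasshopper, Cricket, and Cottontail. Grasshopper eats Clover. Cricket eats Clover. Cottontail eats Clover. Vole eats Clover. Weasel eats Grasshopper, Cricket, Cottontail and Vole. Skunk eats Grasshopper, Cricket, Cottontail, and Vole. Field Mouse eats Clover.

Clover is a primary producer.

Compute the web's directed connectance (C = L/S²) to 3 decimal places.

C = 0.180

The web has S = 10 species and L = 18 feeding links.
C = L / S² = 18 / 100 = 0.1800 ≈ 0.180.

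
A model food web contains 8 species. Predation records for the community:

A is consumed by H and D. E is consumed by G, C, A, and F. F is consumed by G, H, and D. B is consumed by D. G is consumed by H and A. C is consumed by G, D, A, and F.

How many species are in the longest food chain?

6 species

One longest chain: E → C → F → G → A → H.
It has 6 species and 5 links.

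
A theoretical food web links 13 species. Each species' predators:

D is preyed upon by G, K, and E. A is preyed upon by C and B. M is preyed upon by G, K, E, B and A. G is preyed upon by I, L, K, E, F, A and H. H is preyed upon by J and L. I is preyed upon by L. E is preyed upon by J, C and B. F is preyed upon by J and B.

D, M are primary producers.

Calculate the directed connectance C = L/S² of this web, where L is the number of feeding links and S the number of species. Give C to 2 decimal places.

C = 0.15

The web has S = 13 species and L = 25 feeding links.
C = L / S² = 25 / 169 = 0.1479 ≈ 0.15.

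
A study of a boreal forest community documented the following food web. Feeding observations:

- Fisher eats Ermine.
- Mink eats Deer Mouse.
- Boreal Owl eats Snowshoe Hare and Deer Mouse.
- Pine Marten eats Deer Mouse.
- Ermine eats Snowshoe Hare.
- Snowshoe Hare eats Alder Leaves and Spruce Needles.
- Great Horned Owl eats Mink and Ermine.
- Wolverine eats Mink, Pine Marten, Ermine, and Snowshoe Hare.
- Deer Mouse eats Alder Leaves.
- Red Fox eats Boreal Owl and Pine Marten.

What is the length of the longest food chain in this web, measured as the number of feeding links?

One longest chain: Alder Leaves → Deer Mouse → Pine Marten → Red Fox.
It has 4 species and 3 links.

3 links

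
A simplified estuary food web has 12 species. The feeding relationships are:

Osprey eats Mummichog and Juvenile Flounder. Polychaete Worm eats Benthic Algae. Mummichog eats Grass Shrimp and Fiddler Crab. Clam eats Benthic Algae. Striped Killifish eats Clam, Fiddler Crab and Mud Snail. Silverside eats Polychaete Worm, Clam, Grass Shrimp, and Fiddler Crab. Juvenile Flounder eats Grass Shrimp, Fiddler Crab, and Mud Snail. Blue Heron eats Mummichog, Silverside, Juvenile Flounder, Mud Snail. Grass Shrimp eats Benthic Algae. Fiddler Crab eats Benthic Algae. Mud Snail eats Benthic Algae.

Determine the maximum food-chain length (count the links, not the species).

One longest chain: Benthic Algae → Fiddler Crab → Mummichog → Blue Heron.
It has 4 species and 3 links.

3 links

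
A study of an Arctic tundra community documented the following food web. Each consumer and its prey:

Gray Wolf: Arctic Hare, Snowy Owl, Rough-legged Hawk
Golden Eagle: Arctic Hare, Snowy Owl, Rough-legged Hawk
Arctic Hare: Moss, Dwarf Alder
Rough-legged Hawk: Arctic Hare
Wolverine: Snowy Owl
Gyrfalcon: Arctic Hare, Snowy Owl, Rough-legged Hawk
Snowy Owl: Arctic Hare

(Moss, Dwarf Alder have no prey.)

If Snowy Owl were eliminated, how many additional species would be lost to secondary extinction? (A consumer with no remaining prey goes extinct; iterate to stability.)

Remove Snowy Owl.
Round 1: Wolverine (all prey gone) → extinct.
No further losses. Total secondary extinctions: 1.

1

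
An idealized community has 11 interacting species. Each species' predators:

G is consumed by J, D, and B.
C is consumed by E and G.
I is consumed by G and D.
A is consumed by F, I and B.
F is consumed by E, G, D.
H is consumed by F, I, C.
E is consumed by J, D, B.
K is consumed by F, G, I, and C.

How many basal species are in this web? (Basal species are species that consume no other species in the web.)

Basal species (no prey listed): H, A, K.
Count: 3.

3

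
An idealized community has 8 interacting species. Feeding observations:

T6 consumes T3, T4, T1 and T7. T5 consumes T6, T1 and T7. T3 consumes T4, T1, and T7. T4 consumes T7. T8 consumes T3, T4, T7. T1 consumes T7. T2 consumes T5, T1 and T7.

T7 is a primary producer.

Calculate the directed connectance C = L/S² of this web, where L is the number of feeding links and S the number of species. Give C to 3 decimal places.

C = 0.281

The web has S = 8 species and L = 18 feeding links.
C = L / S² = 18 / 64 = 0.2812 ≈ 0.281.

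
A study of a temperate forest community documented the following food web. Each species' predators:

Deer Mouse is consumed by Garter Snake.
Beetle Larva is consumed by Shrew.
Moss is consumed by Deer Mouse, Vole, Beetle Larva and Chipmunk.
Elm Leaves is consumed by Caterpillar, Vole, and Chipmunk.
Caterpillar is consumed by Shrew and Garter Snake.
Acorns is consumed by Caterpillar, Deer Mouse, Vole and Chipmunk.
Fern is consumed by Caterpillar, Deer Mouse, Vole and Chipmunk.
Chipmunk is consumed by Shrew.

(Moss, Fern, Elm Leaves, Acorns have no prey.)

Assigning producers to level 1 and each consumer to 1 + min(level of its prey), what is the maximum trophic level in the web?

3

Producers (level 1): Moss, Fern, Elm Leaves, Acorns.
Following each consumer down to its lowest-level prey: Moss → Deer Mouse → Garter Snake (levels 1 through 3).
All prey of Garter Snake (Deer Mouse 2, Caterpillar 2) are at level 2 or above, so Garter Snake is at level 1 + 2 = 3.
Every consumer has at least one prey at level 2 or below, so none exceeds level 3.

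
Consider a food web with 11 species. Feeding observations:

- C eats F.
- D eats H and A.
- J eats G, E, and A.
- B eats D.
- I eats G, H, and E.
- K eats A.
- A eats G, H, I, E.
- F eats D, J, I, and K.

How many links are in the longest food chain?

5 links

One longest chain: E → I → A → J → F → C.
It has 6 species and 5 links.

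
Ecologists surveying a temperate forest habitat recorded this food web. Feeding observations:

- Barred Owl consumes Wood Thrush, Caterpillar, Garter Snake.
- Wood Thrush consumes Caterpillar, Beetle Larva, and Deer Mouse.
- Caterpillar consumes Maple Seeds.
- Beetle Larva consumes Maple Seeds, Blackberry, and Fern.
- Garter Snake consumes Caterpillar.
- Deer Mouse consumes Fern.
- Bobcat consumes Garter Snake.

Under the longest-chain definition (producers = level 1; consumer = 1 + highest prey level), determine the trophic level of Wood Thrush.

Fern is a producer → level 1.
Deer Mouse eats Fern → level 2.
Wood Thrush eats Deer Mouse (level 2); other prey at levels: Caterpillar 2, Beetle Larva 2 → level 3.

Trophic level 3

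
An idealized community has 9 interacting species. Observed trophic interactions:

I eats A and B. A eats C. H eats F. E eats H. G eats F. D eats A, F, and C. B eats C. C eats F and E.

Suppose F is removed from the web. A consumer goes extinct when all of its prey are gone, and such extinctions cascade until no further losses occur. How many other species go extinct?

Remove F.
Round 1: H (all prey gone), G (all prey gone) → extinct.
Round 2: E (all prey gone) → extinct.
Round 3: C (all prey gone) → extinct.
Round 4: A (all prey gone), B (all prey gone) → extinct.
Round 5: D (all prey gone), I (all prey gone) → extinct.
No further losses. Total secondary extinctions: 8.

8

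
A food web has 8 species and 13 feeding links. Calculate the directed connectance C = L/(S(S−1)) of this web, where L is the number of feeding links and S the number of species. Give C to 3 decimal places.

C = 0.232

The web has S = 8 species and L = 13 feeding links.
C = L / (S(S−1)) = 13 / 56 = 0.2321 ≈ 0.232.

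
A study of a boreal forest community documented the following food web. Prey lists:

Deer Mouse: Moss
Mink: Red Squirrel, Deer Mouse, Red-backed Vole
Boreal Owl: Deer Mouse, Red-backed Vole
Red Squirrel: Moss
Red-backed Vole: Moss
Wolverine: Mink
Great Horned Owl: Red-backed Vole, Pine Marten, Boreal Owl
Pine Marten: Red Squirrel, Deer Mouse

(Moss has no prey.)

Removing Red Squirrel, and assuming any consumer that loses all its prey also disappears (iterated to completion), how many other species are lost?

Remove Red Squirrel.
Every predator of it retains at least one other prey: Mink still has Deer Mouse, Red-backed Vole; Pine Marten still has Deer Mouse.
No consumer loses all prey, so no secondary extinctions occur.

0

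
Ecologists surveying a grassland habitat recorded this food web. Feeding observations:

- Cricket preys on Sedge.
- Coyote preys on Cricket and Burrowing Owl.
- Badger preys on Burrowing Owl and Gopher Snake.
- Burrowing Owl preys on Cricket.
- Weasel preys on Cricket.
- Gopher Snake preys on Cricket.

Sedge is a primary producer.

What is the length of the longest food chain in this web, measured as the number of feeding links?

3 links

One longest chain: Sedge → Cricket → Burrowing Owl → Badger.
It has 4 species and 3 links.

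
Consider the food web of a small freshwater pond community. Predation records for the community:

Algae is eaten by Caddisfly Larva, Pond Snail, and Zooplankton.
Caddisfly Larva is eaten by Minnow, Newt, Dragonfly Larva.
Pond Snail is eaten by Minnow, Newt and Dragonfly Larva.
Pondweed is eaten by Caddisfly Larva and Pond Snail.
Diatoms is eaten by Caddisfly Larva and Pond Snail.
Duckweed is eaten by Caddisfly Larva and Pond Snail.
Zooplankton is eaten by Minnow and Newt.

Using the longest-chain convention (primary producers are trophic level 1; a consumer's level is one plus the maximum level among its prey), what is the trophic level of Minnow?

Trophic level 3

Duckweed is a producer → level 1.
Pond Snail eats Duckweed (level 1); other prey at levels: Pondweed 1, Diatoms 1, Algae 1 → level 2.
Minnow eats Pond Snail (level 2); other prey at levels: Zooplankton 2, Caddisfly Larva 2 → level 3.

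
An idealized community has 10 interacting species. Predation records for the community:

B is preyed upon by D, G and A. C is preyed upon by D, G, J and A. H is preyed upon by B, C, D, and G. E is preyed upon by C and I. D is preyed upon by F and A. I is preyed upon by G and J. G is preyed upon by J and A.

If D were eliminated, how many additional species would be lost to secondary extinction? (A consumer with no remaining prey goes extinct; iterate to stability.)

Remove D.
Round 1: F (all prey gone) → extinct.
No further losses. Total secondary extinctions: 1.

1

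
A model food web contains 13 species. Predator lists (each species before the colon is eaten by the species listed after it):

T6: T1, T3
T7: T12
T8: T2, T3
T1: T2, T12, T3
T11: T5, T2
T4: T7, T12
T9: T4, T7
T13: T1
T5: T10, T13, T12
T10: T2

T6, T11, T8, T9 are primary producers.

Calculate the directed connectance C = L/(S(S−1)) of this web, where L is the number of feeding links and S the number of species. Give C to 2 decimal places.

C = 0.12

The web has S = 13 species and L = 19 feeding links.
C = L / (S(S−1)) = 19 / 156 = 0.1218 ≈ 0.12.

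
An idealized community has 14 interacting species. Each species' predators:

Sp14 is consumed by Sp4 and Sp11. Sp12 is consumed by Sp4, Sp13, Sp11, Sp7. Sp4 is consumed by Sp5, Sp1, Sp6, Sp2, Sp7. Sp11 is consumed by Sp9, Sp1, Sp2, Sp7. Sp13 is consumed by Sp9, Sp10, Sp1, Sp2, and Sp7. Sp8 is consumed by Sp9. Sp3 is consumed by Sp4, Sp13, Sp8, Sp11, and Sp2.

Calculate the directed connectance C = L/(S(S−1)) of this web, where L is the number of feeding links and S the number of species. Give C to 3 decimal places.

The web has S = 14 species and L = 26 feeding links.
C = L / (S(S−1)) = 26 / 182 = 0.1429 ≈ 0.143.

C = 0.143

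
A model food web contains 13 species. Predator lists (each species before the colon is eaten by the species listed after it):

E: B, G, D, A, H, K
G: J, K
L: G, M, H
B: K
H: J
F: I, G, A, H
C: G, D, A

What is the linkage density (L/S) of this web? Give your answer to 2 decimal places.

There are L = 20 links among S = 13 species.
L/S = 20/13 = 1.5385 ≈ 1.54.

L/S = 1.54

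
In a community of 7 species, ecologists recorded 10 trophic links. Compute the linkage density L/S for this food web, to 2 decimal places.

There are L = 10 links among S = 7 species.
L/S = 10/7 = 1.4286 ≈ 1.43.

L/S = 1.43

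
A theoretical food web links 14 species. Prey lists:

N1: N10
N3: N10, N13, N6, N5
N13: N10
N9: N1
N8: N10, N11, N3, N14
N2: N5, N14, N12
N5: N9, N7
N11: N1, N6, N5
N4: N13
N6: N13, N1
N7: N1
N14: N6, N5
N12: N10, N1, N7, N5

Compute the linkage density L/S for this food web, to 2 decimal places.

L/S = 2.07

There are L = 29 links among S = 14 species.
L/S = 29/14 = 2.0714 ≈ 2.07.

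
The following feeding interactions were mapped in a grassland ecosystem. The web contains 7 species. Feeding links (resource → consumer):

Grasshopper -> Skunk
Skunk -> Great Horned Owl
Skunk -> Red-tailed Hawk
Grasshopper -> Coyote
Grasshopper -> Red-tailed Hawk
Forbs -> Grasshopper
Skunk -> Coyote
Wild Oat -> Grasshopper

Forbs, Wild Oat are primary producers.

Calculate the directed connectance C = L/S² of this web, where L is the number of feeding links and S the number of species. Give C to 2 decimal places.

The web has S = 7 species and L = 8 feeding links.
C = L / S² = 8 / 49 = 0.1633 ≈ 0.16.

C = 0.16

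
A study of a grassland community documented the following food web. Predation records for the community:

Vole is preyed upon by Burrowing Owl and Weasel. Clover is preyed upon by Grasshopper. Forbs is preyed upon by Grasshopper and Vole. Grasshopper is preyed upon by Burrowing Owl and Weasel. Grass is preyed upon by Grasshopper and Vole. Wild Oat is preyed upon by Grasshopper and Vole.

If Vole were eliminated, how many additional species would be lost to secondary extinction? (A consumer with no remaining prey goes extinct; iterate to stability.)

0

Remove Vole.
Every predator of it retains at least one other prey: Burrowing Owl still has Grasshopper; Weasel still has Grasshopper.
No consumer loses all prey, so no secondary extinctions occur.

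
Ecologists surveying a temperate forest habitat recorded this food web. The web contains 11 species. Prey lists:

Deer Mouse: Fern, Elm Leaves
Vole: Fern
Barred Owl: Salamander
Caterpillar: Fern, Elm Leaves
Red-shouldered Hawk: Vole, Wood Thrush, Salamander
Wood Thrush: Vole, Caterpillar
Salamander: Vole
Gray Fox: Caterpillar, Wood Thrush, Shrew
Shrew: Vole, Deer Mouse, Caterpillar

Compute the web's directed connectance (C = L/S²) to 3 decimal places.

The web has S = 11 species and L = 18 feeding links.
C = L / S² = 18 / 121 = 0.1488 ≈ 0.149.

C = 0.149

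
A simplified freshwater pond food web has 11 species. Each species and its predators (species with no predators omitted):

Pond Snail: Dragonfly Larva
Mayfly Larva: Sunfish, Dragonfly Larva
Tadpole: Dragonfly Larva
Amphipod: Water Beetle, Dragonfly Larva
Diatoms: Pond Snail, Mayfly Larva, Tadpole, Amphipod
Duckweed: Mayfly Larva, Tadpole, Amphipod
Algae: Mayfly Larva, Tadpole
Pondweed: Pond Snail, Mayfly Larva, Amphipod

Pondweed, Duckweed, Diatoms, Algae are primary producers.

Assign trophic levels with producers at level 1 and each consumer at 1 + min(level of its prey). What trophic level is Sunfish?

Pondweed is a producer → level 1.
Mayfly Larva eats Pondweed → level 2.
Sunfish eats Mayfly Larva → level 3.
No prey of Sunfish is below level 2, so 3 is the minimum.

Trophic level 3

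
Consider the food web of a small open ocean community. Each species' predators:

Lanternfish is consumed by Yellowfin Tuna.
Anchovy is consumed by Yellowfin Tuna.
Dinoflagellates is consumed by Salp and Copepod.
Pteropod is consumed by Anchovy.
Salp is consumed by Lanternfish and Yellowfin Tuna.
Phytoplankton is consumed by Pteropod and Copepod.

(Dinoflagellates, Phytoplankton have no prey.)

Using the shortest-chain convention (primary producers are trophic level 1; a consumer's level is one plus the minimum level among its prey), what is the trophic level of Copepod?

Trophic level 2

Dinoflagellates is a producer → level 1.
Copepod eats Dinoflagellates → level 2.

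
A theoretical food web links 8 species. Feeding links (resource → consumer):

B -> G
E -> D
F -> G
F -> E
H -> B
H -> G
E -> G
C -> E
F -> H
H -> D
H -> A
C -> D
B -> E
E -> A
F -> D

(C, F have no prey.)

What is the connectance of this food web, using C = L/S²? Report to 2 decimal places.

The web has S = 8 species and L = 15 feeding links.
C = L / S² = 15 / 64 = 0.2344 ≈ 0.23.

C = 0.23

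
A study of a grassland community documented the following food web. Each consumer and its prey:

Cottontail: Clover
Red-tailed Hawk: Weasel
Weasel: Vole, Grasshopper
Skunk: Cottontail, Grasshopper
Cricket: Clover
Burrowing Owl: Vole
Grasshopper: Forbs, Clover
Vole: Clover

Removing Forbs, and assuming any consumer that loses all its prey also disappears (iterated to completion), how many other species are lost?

Remove Forbs.
Every predator of it retains at least one other prey: Grasshopper still has Clover.
No consumer loses all prey, so no secondary extinctions occur.

0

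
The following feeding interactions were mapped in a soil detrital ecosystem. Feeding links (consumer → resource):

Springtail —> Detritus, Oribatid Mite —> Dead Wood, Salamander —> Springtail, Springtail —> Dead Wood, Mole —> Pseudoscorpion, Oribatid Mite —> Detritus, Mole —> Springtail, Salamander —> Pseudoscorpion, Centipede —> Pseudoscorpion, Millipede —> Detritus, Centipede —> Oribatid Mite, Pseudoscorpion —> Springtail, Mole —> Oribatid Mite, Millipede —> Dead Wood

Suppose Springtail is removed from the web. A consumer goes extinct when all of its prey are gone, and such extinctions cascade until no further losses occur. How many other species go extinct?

2

Remove Springtail.
Round 1: Pseudoscorpion (all prey gone) → extinct.
Round 2: Salamander (all prey gone) → extinct.
No further losses. Total secondary extinctions: 2.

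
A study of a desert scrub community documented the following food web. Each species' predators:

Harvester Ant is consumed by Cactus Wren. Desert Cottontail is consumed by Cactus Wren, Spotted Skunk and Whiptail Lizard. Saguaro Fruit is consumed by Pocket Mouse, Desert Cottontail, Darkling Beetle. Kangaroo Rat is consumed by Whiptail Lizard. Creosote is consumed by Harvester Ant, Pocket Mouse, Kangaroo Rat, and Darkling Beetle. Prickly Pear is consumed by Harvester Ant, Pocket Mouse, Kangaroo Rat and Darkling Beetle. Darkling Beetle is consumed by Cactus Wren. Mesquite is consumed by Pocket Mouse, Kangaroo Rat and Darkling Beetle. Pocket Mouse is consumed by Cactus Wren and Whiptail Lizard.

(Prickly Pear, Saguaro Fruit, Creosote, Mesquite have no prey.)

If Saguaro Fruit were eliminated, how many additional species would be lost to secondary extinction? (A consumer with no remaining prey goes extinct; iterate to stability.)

2

Remove Saguaro Fruit.
Round 1: Desert Cottontail (all prey gone) → extinct.
Round 2: Spotted Skunk (all prey gone) → extinct.
No further losses. Total secondary extinctions: 2.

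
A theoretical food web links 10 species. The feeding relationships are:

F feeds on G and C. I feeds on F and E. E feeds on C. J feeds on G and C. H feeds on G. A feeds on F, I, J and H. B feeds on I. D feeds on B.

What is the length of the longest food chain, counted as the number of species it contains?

5 species

One longest chain: C → F → I → B → D.
It has 5 species and 4 links.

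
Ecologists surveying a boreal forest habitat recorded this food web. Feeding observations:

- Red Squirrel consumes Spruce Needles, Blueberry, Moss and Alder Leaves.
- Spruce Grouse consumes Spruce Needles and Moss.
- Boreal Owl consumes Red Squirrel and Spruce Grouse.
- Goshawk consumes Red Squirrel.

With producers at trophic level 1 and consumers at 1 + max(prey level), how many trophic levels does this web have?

3

Producers (level 1): Spruce Needles, Alder Leaves, Moss, Blueberry.
Spruce Needles → Red Squirrel → Goshawk gives Goshawk level 3.
No species has a prey at level 3, so no species reaches level 4.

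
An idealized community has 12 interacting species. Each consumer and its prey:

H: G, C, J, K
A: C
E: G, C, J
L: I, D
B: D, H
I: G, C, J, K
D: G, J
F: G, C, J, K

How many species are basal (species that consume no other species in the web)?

4

Basal species (no prey listed): G, C, J, K.
Count: 4.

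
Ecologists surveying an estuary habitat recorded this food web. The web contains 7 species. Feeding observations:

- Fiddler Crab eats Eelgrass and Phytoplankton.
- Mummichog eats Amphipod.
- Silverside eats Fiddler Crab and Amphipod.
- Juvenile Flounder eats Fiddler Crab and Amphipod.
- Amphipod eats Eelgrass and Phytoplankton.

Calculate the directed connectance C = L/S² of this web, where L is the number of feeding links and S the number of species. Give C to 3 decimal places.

C = 0.184

The web has S = 7 species and L = 9 feeding links.
C = L / S² = 9 / 49 = 0.1837 ≈ 0.184.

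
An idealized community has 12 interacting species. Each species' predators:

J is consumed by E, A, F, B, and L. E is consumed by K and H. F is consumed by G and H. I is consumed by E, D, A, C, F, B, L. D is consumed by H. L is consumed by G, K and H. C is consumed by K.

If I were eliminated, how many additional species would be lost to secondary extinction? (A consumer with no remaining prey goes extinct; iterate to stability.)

Remove I.
Round 1: D (all prey gone), C (all prey gone) → extinct.
No further losses. Total secondary extinctions: 2.

2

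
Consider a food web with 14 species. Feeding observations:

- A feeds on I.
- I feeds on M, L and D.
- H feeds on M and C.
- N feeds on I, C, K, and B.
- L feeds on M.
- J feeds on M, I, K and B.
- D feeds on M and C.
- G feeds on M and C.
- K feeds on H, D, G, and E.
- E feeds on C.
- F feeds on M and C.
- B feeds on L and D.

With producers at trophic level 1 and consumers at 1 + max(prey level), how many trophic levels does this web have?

4

Producers (level 1): C, M.
C → G → K → N gives N level 4.
No species has a prey at level 4, so no species reaches level 5.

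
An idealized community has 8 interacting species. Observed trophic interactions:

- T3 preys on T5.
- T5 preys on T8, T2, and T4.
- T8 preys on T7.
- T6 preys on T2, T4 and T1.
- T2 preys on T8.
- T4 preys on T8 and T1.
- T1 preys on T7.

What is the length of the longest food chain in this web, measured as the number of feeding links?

4 links

One longest chain: T7 → T1 → T4 → T5 → T3.
It has 5 species and 4 links.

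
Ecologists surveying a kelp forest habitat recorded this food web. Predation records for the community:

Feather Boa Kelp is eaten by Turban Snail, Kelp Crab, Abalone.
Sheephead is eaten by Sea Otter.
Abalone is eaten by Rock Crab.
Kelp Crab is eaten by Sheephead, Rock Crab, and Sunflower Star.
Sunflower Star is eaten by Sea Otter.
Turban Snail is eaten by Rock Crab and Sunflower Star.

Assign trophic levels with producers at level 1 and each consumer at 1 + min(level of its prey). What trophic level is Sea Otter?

Trophic level 4

Feather Boa Kelp is a producer → level 1.
Kelp Crab eats Feather Boa Kelp → level 2.
Sheephead eats Kelp Crab → level 3.
Sea Otter eats Sheephead → level 4.
No prey of Sea Otter is below level 3, so 4 is the minimum.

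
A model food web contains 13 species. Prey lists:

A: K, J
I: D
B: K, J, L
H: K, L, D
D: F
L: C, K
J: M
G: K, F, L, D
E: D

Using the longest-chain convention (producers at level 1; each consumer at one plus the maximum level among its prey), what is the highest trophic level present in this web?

Producers (level 1): C, M, K, F.
C → L → G gives G level 3.
No species has a prey at level 3, so no species reaches level 4.

3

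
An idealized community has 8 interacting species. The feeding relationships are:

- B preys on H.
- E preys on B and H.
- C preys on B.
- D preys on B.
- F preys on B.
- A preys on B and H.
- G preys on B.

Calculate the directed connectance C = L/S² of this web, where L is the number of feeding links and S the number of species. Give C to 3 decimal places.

C = 0.141

The web has S = 8 species and L = 9 feeding links.
C = L / S² = 9 / 64 = 0.1406 ≈ 0.141.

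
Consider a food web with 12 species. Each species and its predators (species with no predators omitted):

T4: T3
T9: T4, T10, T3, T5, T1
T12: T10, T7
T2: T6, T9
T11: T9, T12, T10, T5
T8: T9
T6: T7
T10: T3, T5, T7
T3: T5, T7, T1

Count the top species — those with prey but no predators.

3

Top species (has prey, but nothing eats it): T5, T7, T1.
Count: 3.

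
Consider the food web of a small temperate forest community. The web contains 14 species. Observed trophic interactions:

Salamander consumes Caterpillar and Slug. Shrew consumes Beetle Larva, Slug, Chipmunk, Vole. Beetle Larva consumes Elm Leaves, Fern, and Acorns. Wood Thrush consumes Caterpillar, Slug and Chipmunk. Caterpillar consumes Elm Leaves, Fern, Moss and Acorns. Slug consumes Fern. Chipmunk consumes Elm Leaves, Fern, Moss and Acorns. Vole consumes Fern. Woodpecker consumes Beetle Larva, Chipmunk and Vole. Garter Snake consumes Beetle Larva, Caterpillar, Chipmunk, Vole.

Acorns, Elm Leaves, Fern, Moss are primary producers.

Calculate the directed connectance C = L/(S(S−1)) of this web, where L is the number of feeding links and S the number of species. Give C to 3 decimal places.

The web has S = 14 species and L = 29 feeding links.
C = L / (S(S−1)) = 29 / 182 = 0.1593 ≈ 0.159.

C = 0.159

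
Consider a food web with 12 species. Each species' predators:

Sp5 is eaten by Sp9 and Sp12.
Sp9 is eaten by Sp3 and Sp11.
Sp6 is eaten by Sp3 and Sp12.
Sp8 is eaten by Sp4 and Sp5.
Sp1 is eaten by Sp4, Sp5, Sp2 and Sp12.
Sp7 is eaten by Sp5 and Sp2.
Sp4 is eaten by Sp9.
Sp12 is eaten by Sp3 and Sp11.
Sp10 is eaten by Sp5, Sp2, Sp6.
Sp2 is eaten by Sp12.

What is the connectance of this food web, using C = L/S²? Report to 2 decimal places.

The web has S = 12 species and L = 21 feeding links.
C = L / S² = 21 / 144 = 0.1458 ≈ 0.15.

C = 0.15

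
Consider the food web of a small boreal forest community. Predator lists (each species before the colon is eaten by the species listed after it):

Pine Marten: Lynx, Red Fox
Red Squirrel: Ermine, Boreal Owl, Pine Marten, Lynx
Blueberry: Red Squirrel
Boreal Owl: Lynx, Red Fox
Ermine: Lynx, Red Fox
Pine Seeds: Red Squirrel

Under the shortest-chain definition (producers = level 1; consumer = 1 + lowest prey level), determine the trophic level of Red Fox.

Trophic level 4

Pine Seeds is a producer → level 1.
Red Squirrel eats Pine Seeds → level 2.
Ermine eats Red Squirrel → level 3.
Red Fox eats Ermine → level 4.
No prey of Red Fox is below level 3, so 4 is the minimum.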